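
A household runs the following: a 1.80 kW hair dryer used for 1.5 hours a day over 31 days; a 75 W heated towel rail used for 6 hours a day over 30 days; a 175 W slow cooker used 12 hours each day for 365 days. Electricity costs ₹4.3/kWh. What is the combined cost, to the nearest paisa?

hair dryer: Runtime = 1.5 h/day × 31 days = 46.5 h
hair dryer: 1.8 kW × 46.5 h = 83.7 kWh
heated towel rail: Runtime = 6 h/day × 30 days = 180 h
heated towel rail: 0.075 kW × 180 h = 13.5 kWh
slow cooker: Runtime = 12 h/day × 365 days = 4380 h
slow cooker: 0.175 kW × 4380 h = 766.5 kWh
Total energy = 863.7 kWh
Cost = 863.7 × ₹4.3 = ₹3713.91

₹3713.91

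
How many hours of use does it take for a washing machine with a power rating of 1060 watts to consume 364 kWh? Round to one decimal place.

Hours = 364 kWh ÷ 1.06 kW = 343.4 h

343.4 h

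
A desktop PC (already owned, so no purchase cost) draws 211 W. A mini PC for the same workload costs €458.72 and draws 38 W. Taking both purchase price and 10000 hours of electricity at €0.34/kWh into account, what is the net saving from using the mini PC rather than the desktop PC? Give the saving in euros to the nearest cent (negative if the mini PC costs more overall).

desktop PC: €0.00 + (211/1000) kW × 10000 h × €0.34 = €0.00 + €717.4 = €717.4
mini PC: €458.72 + (38/1000) kW × 10000 h × €0.34 = €458.72 + €129.2 = €587.92
Saving = €717.4 − €587.92 = €129.48

€129.48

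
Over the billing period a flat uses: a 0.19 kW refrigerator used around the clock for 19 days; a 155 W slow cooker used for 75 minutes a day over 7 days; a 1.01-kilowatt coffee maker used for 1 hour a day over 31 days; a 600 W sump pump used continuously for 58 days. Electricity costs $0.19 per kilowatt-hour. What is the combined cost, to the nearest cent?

$181.36

refrigerator: Runtime = 24 h × 19 = 456 h
refrigerator: 0.19 kW × 456 h = 86.64 kWh
slow cooker: Runtime = 75 min × 7 = 525 min = 8.75 h
slow cooker: 0.155 kW × 8.75 h = 1.35625 kWh
coffee maker: Runtime = 1 h/day × 31 days = 31 h
coffee maker: 1.01 kW × 31 h = 31.31 kWh
sump pump: Runtime = 24 h × 58 = 1392 h
sump pump: 0.6 kW × 1392 h = 835.2 kWh
Total energy = 954.50625 kWh
Cost = 954.50625 × $0.19 = $181.36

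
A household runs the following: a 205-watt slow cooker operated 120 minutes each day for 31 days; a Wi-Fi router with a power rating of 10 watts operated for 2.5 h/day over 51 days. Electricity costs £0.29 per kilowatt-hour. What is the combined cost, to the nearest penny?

£4.06

slow cooker: Runtime = 120 min × 31 = 3720 min = 62 h
slow cooker: 0.205 kW × 62 h = 12.71 kWh
Wi-Fi router: Runtime = 2.5 h/day × 51 days = 127.5 h
Wi-Fi router: 0.01 kW × 127.5 h = 1.275 kWh
Total energy = 13.985 kWh
Cost = 13.985 × £0.29 = £4.06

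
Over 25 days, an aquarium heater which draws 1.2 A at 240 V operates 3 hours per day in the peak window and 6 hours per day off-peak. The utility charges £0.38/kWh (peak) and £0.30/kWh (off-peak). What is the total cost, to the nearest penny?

Power = 1.2 A × 240 V = 288 W = 0.288 kW
Peak energy = 0.288 kW × 3 h × 25 = 21.6 kWh
Off-peak energy = 0.288 kW × 6 h × 25 = 43.2 kWh
Cost = 21.6 × £0.38 + 43.2 × £0.30 = £8.208 + £12.96 = £21.17

£21.17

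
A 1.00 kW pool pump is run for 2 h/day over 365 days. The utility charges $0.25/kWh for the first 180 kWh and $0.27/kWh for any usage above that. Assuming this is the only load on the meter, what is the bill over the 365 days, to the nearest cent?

$193.50

Runtime = 2 h/day × 365 days = 730 h
Energy = 1 kW × 730 h = 730 kWh
Tier 1 (0–180 kWh): 180 × $0.25 = $45
Above 180 kWh: 550 × $0.27 = $148.5
Bill = $193.50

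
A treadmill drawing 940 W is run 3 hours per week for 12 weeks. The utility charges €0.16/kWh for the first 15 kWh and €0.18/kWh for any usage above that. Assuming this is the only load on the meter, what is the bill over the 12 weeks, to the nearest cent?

Runtime = 3 h/week × 12 weeks = 36 h
Energy = 0.94 kW × 36 h = 33.84 kWh
Tier 1 (0–15 kWh): 15 × €0.16 = €2.4
Above 15 kWh: 18.84 × €0.18 = €3.3912
Bill = €5.79

€5.79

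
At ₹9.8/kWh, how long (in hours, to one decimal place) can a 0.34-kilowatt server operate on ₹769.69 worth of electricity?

231.0 h

Energy available = ₹769.69 ÷ ₹9.8/kWh = 78.5398 kWh
Hours = 78.5398 kWh ÷ 0.34 kW = 231.0 h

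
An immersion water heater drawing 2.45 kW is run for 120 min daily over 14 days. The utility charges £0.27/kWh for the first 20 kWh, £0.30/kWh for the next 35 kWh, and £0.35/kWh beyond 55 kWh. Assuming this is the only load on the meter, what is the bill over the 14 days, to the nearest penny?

£20.66

Runtime = 120 min × 14 = 1680 min = 28 h
Energy = 2.45 kW × 28 h = 68.6 kWh
Tier 1 (0–20 kWh): 20 × £0.27 = £5.4
Tier 2 (20–55 kWh): 35 × £0.30 = £10.5
Above 55 kWh: 13.6 × £0.35 = £4.76
Bill = £20.66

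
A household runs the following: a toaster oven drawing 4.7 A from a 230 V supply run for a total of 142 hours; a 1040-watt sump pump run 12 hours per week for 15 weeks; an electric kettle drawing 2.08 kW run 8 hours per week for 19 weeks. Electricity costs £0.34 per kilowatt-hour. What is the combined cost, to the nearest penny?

toaster oven: Power = 4.7 A × 230 V = 1081 W = 1.081 kW
toaster oven: 1.081 kW × 142 h = 153.502 kWh
sump pump: Runtime = 12 h/week × 15 weeks = 180 h
sump pump: 1.04 kW × 180 h = 187.2 kWh
electric kettle: Runtime = 8 h/week × 19 weeks = 152 h
electric kettle: 2.08 kW × 152 h = 316.16 kWh
Total energy = 656.862 kWh
Cost = 656.862 × £0.34 = £223.33

£223.33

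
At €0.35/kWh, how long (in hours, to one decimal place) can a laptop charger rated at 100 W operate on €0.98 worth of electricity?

28.0 h

Energy available = €0.98 ÷ €0.35/kWh = 2.8 kWh
Hours = 2.8 kWh ÷ 0.1 kW = 28.0 h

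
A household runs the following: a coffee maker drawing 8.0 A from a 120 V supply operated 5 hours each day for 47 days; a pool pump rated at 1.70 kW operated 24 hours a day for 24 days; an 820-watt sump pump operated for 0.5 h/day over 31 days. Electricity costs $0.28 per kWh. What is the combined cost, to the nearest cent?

coffee maker: Power = 8.0 A × 120 V = 960 W = 0.96 kW
coffee maker: Runtime = 5 h/day × 47 days = 235 h
coffee maker: 0.96 kW × 235 h = 225.6 kWh
pool pump: Runtime = 24 h × 24 = 576 h
pool pump: 1.7 kW × 576 h = 979.2 kWh
sump pump: Runtime = 0.5 h/day × 31 days = 15.5 h
sump pump: 0.82 kW × 15.5 h = 12.71 kWh
Total energy = 1217.51 kWh
Cost = 1217.51 × $0.28 = $340.90

$340.90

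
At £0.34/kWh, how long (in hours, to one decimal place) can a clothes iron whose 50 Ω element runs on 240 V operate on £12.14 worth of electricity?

31.0 h

Power = V²/R = 240²/50 = 1152 W = 1.152 kW
Energy available = £12.14 ÷ £0.34/kWh = 35.7059 kWh
Hours = 35.7059 kWh ÷ 1.152 kW = 31.0 h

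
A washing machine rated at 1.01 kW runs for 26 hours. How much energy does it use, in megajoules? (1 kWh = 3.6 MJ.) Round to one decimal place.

Energy = 1.01 kW × 26 h = 26.26 kWh
= 26.26 × 3.6 MJ = 94.5 MJ

94.5 MJ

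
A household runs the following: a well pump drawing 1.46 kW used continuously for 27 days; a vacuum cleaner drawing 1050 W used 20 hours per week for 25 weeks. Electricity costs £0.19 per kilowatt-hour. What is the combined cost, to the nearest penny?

well pump: Runtime = 24 h × 27 = 648 h
well pump: 1.46 kW × 648 h = 946.08 kWh
vacuum cleaner: Runtime = 20 h/week × 25 weeks = 500 h
vacuum cleaner: 1.05 kW × 500 h = 525 kWh
Total energy = 1471.08 kWh
Cost = 1471.08 × £0.19 = £279.51

£279.51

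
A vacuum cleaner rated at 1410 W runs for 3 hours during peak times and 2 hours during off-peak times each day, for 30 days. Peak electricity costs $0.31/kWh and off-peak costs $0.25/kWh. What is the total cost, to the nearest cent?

Peak energy = 1.41 kW × 3 h × 30 = 126.9 kWh
Off-peak energy = 1.41 kW × 2 h × 30 = 84.6 kWh
Cost = 126.9 × $0.31 + 84.6 × $0.25 = $39.339 + $21.15 = $60.49

$60.49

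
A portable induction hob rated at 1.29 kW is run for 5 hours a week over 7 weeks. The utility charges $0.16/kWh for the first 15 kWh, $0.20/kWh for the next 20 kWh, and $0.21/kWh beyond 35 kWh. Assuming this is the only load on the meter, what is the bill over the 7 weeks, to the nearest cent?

$8.53

Runtime = 5 h/week × 7 weeks = 35 h
Energy = 1.29 kW × 35 h = 45.15 kWh
Tier 1 (0–15 kWh): 15 × $0.16 = $2.4
Tier 2 (15–35 kWh): 20 × $0.20 = $4
Above 35 kWh: 10.15 × $0.21 = $2.1315
Bill = $8.53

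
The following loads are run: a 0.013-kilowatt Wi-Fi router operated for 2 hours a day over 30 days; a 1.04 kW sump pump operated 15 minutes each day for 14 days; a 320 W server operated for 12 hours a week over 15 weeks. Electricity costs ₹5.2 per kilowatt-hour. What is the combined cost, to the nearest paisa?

₹322.50

Wi-Fi router: Runtime = 2 h/day × 30 days = 60 h
Wi-Fi router: 0.013 kW × 60 h = 0.78 kWh
sump pump: Runtime = 15 min × 14 = 210 min = 3.5 h
sump pump: 1.04 kW × 3.5 h = 3.64 kWh
server: Runtime = 12 h/week × 15 weeks = 180 h
server: 0.32 kW × 180 h = 57.6 kWh
Total energy = 62.02 kWh
Cost = 62.02 × ₹5.2 = ₹322.50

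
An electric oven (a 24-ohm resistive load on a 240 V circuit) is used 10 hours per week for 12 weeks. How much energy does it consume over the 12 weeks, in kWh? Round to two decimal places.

Power = V²/R = 240²/24 = 2400 W = 2.4 kW
Runtime = 10 h/week × 12 weeks = 120 h
Energy = 2.4 kW × 120 h = 288 kWh

288.00 kWh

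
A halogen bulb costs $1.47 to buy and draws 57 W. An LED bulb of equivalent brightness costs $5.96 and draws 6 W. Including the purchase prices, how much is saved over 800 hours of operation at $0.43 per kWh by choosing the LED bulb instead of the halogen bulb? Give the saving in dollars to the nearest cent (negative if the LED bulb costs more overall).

halogen bulb: $1.47 + (57/1000) kW × 800 h × $0.43 = $1.47 + $19.608 = $21.078
LED bulb: $5.96 + (6/1000) kW × 800 h × $0.43 = $5.96 + $2.064 = $8.024
Saving = $21.078 − $8.024 = $13.054 → $13.05

$13.05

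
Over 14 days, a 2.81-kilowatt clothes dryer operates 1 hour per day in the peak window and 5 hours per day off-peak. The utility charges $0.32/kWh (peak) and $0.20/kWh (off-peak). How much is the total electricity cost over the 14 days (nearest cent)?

Peak energy = 2.81 kW × 1 h × 14 = 39.34 kWh
Off-peak energy = 2.81 kW × 5 h × 14 = 196.7 kWh
Cost = 39.34 × $0.32 + 196.7 × $0.20 = $12.5888 + $39.34 = $51.93

$51.93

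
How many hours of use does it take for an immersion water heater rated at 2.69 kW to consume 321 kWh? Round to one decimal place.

119.3 h

Hours = 321 kWh ÷ 2.69 kW = 119.3 h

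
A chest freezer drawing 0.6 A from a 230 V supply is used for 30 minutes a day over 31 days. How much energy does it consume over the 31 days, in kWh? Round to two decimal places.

2.14 kWh

Power = 0.6 A × 230 V = 138 W = 0.138 kW
Runtime = 30 min × 31 = 930 min = 15.5 h
Energy = 0.138 kW × 15.5 h = 2.139 kWh ≈ 2.14 kWh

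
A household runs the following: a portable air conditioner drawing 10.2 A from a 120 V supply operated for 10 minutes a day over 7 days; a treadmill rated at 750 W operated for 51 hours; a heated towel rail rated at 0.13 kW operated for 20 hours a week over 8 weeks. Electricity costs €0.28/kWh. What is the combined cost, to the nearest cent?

€16.93

portable air conditioner: Power = 10.2 A × 120 V = 1224 W = 1.224 kW
portable air conditioner: Runtime = 10 min × 7 = 70 min = 1.166666… h
portable air conditioner: 1.224 kW × 1.166666… h = 1.428 kWh
treadmill: 0.75 kW × 51 h = 38.25 kWh
heated towel rail: Runtime = 20 h/week × 8 weeks = 160 h
heated towel rail: 0.13 kW × 160 h = 20.8 kWh
Total energy = 60.478 kWh
Cost = 60.478 × €0.28 = €16.93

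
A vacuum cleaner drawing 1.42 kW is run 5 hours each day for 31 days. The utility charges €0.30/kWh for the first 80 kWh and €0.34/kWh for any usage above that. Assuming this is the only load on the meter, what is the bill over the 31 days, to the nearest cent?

€71.63

Runtime = 5 h/day × 31 days = 155 h
Energy = 1.42 kW × 155 h = 220.1 kWh
Tier 1 (0–80 kWh): 80 × €0.30 = €24
Above 80 kWh: 140.1 × €0.34 = €47.634
Bill = €71.63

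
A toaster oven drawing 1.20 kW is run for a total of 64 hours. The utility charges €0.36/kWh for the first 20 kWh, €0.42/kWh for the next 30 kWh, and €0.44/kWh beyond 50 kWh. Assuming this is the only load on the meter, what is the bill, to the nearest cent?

€31.59

Energy = 1.2 kW × 64 h = 76.8 kWh
Tier 1 (0–20 kWh): 20 × €0.36 = €7.2
Tier 2 (20–50 kWh): 30 × €0.42 = €12.6
Above 50 kWh: 26.8 × €0.44 = €11.792
Bill = €31.59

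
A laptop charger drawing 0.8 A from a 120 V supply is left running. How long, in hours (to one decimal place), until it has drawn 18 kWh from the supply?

Power = 0.8 A × 120 V = 96 W = 0.096 kW
Hours = 18 kWh ÷ 0.096 kW = 187.5 h

187.5 h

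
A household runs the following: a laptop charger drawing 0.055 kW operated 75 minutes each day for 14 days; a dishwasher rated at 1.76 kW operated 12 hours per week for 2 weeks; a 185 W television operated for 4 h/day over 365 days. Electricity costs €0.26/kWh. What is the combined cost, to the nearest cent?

laptop charger: Runtime = 75 min × 14 = 1050 min = 17.5 h
laptop charger: 0.055 kW × 17.5 h = 0.9625 kWh
dishwasher: Runtime = 12 h/week × 2 weeks = 24 h
dishwasher: 1.76 kW × 24 h = 42.24 kWh
television: Runtime = 4 h/day × 365 days = 1460 h
television: 0.185 kW × 1460 h = 270.1 kWh
Total energy = 313.3025 kWh
Cost = 313.3025 × €0.26 = €81.46

€81.46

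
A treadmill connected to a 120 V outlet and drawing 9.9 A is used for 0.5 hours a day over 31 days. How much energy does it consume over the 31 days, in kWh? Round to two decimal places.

18.41 kWh

Power = 9.9 A × 120 V = 1188 W = 1.188 kW
Runtime = 0.5 h/day × 31 days = 15.5 h
Energy = 1.188 kW × 15.5 h = 18.414 kWh ≈ 18.41 kWh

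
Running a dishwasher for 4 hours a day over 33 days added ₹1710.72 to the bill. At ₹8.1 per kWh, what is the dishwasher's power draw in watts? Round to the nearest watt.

1600 W

Energy = ₹1710.72 ÷ ₹8.1/kWh = 211.2 kWh
Runtime = 4 h/day × 33 days = 132 h
Power = 211.2 kWh ÷ 132 h = 1.6 kW = 1600 W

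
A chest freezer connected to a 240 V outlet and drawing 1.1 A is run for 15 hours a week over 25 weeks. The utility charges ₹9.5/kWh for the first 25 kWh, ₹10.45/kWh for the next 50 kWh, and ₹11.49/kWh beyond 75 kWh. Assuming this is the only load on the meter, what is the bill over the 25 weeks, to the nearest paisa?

₹1035.76

Power = 1.1 A × 240 V = 264 W = 0.264 kW
Runtime = 15 h/week × 25 weeks = 375 h
Energy = 0.264 kW × 375 h = 99 kWh
Tier 1 (0–25 kWh): 25 × ₹9.5 = ₹237.5
Tier 2 (25–75 kWh): 50 × ₹10.45 = ₹522.5
Above 75 kWh: 24 × ₹11.49 = ₹275.76
Bill = ₹1035.76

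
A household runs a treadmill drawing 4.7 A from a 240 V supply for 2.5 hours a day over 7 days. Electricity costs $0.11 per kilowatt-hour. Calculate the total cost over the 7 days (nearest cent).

Power = 4.7 A × 240 V = 1128 W = 1.128 kW
Runtime = 2.5 h/day × 7 days = 17.5 h
Energy = 1.128 kW × 17.5 h = 19.74 kWh
Cost = 19.74 kWh × $0.11/kWh = $2.17

$2.17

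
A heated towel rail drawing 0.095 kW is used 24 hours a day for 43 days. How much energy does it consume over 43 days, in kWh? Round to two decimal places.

Runtime = 24 h × 43 = 1032 h
Energy = 0.095 kW × 1032 h = 98.04 kWh

98.04 kWh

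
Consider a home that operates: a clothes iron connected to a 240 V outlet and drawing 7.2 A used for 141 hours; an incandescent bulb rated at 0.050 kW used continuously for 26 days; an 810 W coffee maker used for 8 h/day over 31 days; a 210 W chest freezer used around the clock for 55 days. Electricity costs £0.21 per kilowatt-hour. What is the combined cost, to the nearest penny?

£158.11

clothes iron: Power = 7.2 A × 240 V = 1728 W = 1.728 kW
clothes iron: 1.728 kW × 141 h = 243.648 kWh
incandescent bulb: Runtime = 24 h × 26 = 624 h
incandescent bulb: 0.05 kW × 624 h = 31.2 kWh
coffee maker: Runtime = 8 h/day × 31 days = 248 h
coffee maker: 0.81 kW × 248 h = 200.88 kWh
chest freezer: Runtime = 24 h × 55 = 1320 h
chest freezer: 0.21 kW × 1320 h = 277.2 kWh
Total energy = 752.928 kWh
Cost = 752.928 × £0.21 = £158.11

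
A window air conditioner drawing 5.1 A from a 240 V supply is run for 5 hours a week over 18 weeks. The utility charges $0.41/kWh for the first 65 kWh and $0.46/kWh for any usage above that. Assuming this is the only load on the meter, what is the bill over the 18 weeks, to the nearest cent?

$47.42

Power = 5.1 A × 240 V = 1224 W = 1.224 kW
Runtime = 5 h/week × 18 weeks = 90 h
Energy = 1.224 kW × 90 h = 110.16 kWh
Tier 1 (0–65 kWh): 65 × $0.41 = $26.65
Above 65 kWh: 45.16 × $0.46 = $20.7736
Bill = $47.42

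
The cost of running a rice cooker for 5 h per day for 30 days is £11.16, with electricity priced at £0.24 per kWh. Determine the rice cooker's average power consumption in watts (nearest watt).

Energy = £11.16 ÷ £0.24/kWh = 46.5 kWh
Runtime = 5 h/day × 30 days = 150 h
Power = 46.5 kWh ÷ 150 h = 0.31 kW = 310 W

310 W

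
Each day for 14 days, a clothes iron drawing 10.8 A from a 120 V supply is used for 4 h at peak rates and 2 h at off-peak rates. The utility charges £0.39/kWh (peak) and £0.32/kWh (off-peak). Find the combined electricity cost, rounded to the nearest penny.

Power = 10.8 A × 120 V = 1296 W = 1.296 kW
Peak energy = 1.296 kW × 4 h × 14 = 72.576 kWh
Off-peak energy = 1.296 kW × 2 h × 14 = 36.288 kWh
Cost = 72.576 × £0.39 + 36.288 × £0.32 = £28.30464 + £11.61216 = £39.92

£39.92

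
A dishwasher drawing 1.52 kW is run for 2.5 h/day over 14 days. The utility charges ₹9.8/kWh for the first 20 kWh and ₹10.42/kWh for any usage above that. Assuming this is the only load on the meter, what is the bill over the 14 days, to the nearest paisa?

₹541.94

Runtime = 2.5 h/day × 14 days = 35 h
Energy = 1.52 kW × 35 h = 53.2 kWh
Tier 1 (0–20 kWh): 20 × ₹9.8 = ₹196
Above 20 kWh: 33.2 × ₹10.42 = ₹345.944
Bill = ₹541.94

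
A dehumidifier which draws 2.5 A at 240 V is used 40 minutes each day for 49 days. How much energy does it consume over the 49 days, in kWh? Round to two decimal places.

Power = 2.5 A × 240 V = 600 W = 0.6 kW
Runtime = 40 min × 49 = 1960 min = 32.666666… h
Energy = 0.6 kW × 32.666666… h = 19.6 kWh

19.60 kWh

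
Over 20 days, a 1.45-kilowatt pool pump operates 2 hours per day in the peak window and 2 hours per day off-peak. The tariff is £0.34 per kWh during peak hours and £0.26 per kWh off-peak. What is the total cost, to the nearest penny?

£34.80

Peak energy = 1.45 kW × 2 h × 20 = 58 kWh
Off-peak energy = 1.45 kW × 2 h × 20 = 58 kWh
Cost = 58 × £0.34 + 58 × £0.26 = £19.72 + £15.08 = £34.80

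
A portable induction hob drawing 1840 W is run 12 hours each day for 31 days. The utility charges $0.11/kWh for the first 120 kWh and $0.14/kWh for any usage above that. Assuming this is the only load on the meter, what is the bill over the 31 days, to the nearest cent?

Runtime = 12 h/day × 31 days = 372 h
Energy = 1.84 kW × 372 h = 684.48 kWh
Tier 1 (0–120 kWh): 120 × $0.11 = $13.2
Above 120 kWh: 564.48 × $0.14 = $79.0272
Bill = $92.23

$92.23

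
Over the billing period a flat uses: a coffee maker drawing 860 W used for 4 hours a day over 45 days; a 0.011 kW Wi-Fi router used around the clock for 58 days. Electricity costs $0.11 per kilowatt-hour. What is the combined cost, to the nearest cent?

coffee maker: Runtime = 4 h/day × 45 days = 180 h
coffee maker: 0.86 kW × 180 h = 154.8 kWh
Wi-Fi router: Runtime = 24 h × 58 = 1392 h
Wi-Fi router: 0.011 kW × 1392 h = 15.312 kWh
Total energy = 170.112 kWh
Cost = 170.112 × $0.11 = $18.71

$18.71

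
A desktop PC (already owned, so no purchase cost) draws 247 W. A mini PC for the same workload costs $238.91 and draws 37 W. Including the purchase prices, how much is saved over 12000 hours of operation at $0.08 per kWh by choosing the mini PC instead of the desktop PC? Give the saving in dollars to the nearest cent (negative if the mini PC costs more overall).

-$37.31

desktop PC: $0.00 + (247/1000) kW × 12000 h × $0.08 = $0.00 + $237.12 = $237.12
mini PC: $238.91 + (37/1000) kW × 12000 h × $0.08 = $238.91 + $35.52 = $274.43
Saving = $237.12 − $274.43 = −$37.31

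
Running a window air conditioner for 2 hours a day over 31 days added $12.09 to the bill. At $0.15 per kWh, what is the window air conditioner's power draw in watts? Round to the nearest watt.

Energy = $12.09 ÷ $0.15/kWh = 80.6 kWh
Runtime = 2 h/day × 31 days = 62 h
Power = 80.6 kWh ÷ 62 h = 1.3 kW = 1300 W

1300 W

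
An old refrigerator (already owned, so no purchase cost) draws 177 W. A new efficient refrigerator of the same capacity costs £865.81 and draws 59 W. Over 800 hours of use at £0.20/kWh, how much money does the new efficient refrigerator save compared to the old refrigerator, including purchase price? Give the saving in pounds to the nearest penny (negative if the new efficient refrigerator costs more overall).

-£846.93

old refrigerator: £0.00 + (177/1000) kW × 800 h × £0.20 = £0.00 + £28.32 = £28.32
new efficient refrigerator: £865.81 + (59/1000) kW × 800 h × £0.20 = £865.81 + £9.44 = £875.25
Saving = £28.32 − £875.25 = −£846.93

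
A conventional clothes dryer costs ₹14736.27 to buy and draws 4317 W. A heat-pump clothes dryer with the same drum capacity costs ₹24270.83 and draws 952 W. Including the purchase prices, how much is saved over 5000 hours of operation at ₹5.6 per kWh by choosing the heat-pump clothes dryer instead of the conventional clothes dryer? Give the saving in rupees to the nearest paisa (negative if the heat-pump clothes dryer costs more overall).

₹84685.44

conventional clothes dryer: ₹14736.27 + (4317/1000) kW × 5000 h × ₹5.6 = ₹14736.27 + ₹120876 = ₹135612.27
heat-pump clothes dryer: ₹24270.83 + (952/1000) kW × 5000 h × ₹5.6 = ₹24270.83 + ₹26656 = ₹50926.83
Saving = ₹135612.27 − ₹50926.83 = ₹84685.44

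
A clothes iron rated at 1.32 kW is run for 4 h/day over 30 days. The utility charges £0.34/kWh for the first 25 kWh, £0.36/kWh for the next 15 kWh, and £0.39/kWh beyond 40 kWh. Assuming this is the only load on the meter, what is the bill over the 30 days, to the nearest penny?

Runtime = 4 h/day × 30 days = 120 h
Energy = 1.32 kW × 120 h = 158.4 kWh
Tier 1 (0–25 kWh): 25 × £0.34 = £8.5
Tier 2 (25–40 kWh): 15 × £0.36 = £5.4
Above 40 kWh: 118.4 × £0.39 = £46.176
Bill = £60.08

£60.08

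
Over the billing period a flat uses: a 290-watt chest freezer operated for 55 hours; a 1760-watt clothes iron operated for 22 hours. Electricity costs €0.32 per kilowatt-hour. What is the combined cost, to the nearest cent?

chest freezer: 0.29 kW × 55 h = 15.95 kWh
clothes iron: 1.76 kW × 22 h = 38.72 kWh
Total energy = 54.67 kWh
Cost = 54.67 × €0.32 = €17.49

€17.49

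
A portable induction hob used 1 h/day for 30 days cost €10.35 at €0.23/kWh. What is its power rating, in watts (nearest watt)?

Energy = €10.35 ÷ €0.23/kWh = 45 kWh
Runtime = 1 h/day × 30 days = 30 h
Power = 45 kWh ÷ 30 h = 1.5 kW = 1500 W

1500 W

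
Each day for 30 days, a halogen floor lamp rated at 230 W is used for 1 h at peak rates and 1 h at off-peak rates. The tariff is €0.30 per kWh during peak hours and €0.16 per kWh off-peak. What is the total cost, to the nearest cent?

Peak energy = 0.23 kW × 1 h × 30 = 6.9 kWh
Off-peak energy = 0.23 kW × 1 h × 30 = 6.9 kWh
Cost = 6.9 × €0.30 + 6.9 × €0.16 = €2.07 + €1.104 = €3.17

€3.17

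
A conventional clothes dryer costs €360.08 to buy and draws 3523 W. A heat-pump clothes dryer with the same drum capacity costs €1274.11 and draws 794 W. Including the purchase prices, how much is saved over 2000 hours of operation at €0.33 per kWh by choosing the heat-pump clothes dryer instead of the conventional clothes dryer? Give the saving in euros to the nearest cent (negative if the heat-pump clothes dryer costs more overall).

€887.11

conventional clothes dryer: €360.08 + (3523/1000) kW × 2000 h × €0.33 = €360.08 + €2325.18 = €2685.26
heat-pump clothes dryer: €1274.11 + (794/1000) kW × 2000 h × €0.33 = €1274.11 + €524.04 = €1798.15
Saving = €2685.26 − €1798.15 = €887.11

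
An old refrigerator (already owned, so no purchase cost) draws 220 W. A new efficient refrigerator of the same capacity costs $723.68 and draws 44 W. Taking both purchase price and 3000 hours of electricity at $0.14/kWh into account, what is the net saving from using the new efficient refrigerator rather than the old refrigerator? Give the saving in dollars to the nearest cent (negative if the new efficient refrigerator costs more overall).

old refrigerator: $0.00 + (220/1000) kW × 3000 h × $0.14 = $0.00 + $92.4 = $92.4
new efficient refrigerator: $723.68 + (44/1000) kW × 3000 h × $0.14 = $723.68 + $18.48 = $742.16
Saving = $92.4 − $742.16 = −$649.76

-$649.76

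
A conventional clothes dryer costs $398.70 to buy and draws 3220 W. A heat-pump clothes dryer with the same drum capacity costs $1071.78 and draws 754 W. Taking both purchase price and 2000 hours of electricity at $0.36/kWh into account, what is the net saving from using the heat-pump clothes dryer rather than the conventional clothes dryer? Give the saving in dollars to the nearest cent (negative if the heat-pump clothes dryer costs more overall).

conventional clothes dryer: $398.70 + (3220/1000) kW × 2000 h × $0.36 = $398.70 + $2318.4 = $2717.1
heat-pump clothes dryer: $1071.78 + (754/1000) kW × 2000 h × $0.36 = $1071.78 + $542.88 = $1614.66
Saving = $2717.1 − $1614.66 = $1102.44

$1102.44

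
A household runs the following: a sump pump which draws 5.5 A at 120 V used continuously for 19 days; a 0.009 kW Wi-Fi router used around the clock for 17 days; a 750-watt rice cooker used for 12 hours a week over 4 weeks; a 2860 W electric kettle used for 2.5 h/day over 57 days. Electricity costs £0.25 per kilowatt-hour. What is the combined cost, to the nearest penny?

£187.05

sump pump: Power = 5.5 A × 120 V = 660 W = 0.66 kW
sump pump: Runtime = 24 h × 19 = 456 h
sump pump: 0.66 kW × 456 h = 300.96 kWh
Wi-Fi router: Runtime = 24 h × 17 = 408 h
Wi-Fi router: 0.009 kW × 408 h = 3.672 kWh
rice cooker: Runtime = 12 h/week × 4 weeks = 48 h
rice cooker: 0.75 kW × 48 h = 36 kWh
electric kettle: Runtime = 2.5 h/day × 57 days = 142.5 h
electric kettle: 2.86 kW × 142.5 h = 407.55 kWh
Total energy = 748.182 kWh
Cost = 748.182 × £0.25 = £187.05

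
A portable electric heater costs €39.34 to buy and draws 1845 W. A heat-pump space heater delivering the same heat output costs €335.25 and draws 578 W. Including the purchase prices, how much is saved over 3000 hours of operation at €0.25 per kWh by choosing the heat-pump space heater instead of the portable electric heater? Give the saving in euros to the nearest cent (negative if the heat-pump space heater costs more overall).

€654.34

portable electric heater: €39.34 + (1845/1000) kW × 3000 h × €0.25 = €39.34 + €1383.75 = €1423.09
heat-pump space heater: €335.25 + (578/1000) kW × 3000 h × €0.25 = €335.25 + €433.5 = €768.75
Saving = €1423.09 − €768.75 = €654.34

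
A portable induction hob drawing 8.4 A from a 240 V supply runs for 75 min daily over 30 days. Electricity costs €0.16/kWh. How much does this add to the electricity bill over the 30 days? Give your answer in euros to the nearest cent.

Power = 8.4 A × 240 V = 2016 W = 2.016 kW
Runtime = 75 min × 30 = 2250 min = 37.5 h
Energy = 2.016 kW × 37.5 h = 75.6 kWh
Cost = 75.6 kWh × €0.16/kWh = €12.10

€12.10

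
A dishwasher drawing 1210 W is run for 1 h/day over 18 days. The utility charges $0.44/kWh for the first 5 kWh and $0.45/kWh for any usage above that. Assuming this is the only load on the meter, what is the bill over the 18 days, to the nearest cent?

Runtime = 1 h/day × 18 days = 18 h
Energy = 1.21 kW × 18 h = 21.78 kWh
Tier 1 (0–5 kWh): 5 × $0.44 = $2.2
Above 5 kWh: 16.78 × $0.45 = $7.551
Bill = $9.75

$9.75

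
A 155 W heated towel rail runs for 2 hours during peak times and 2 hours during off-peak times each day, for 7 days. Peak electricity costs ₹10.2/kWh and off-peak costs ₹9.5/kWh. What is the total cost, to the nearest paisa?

₹42.75

Peak energy = 0.155 kW × 2 h × 7 = 2.17 kWh
Off-peak energy = 0.155 kW × 2 h × 7 = 2.17 kWh
Cost = 2.17 × ₹10.2 + 2.17 × ₹9.5 = ₹22.134 + ₹20.615 = ₹42.75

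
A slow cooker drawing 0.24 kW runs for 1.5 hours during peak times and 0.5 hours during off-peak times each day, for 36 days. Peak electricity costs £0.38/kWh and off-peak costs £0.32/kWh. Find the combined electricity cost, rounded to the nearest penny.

£6.31

Peak energy = 0.24 kW × 1.5 h × 36 = 12.96 kWh
Off-peak energy = 0.24 kW × 0.5 h × 36 = 4.32 kWh
Cost = 12.96 × £0.38 + 4.32 × £0.32 = £4.9248 + £1.3824 = £6.31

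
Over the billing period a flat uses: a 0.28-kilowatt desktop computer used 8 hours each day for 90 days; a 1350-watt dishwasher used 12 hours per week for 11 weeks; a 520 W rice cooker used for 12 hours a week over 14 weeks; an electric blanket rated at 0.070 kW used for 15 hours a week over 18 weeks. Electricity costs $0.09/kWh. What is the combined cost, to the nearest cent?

$43.75

desktop computer: Runtime = 8 h/day × 90 days = 720 h
desktop computer: 0.28 kW × 720 h = 201.6 kWh
dishwasher: Runtime = 12 h/week × 11 weeks = 132 h
dishwasher: 1.35 kW × 132 h = 178.2 kWh
rice cooker: Runtime = 12 h/week × 14 weeks = 168 h
rice cooker: 0.52 kW × 168 h = 87.36 kWh
electric blanket: Runtime = 15 h/week × 18 weeks = 270 h
electric blanket: 0.07 kW × 270 h = 18.9 kWh
Total energy = 486.06 kWh
Cost = 486.06 × $0.09 = $43.75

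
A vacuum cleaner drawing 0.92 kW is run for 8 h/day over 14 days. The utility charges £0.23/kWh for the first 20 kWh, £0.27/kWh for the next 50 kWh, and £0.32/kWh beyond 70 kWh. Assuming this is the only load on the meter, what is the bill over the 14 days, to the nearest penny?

Runtime = 8 h/day × 14 days = 112 h
Energy = 0.92 kW × 112 h = 103.04 kWh
Tier 1 (0–20 kWh): 20 × £0.23 = £4.6
Tier 2 (20–70 kWh): 50 × £0.27 = £13.5
Above 70 kWh: 33.04 × £0.32 = £10.5728
Bill = £28.67

£28.67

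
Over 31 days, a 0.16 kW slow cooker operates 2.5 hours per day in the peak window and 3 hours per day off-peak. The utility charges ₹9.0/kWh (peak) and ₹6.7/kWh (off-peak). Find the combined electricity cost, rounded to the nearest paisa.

₹211.30

Peak energy = 0.16 kW × 2.5 h × 31 = 12.4 kWh
Off-peak energy = 0.16 kW × 3 h × 31 = 14.88 kWh
Cost = 12.4 × ₹9.0 + 14.88 × ₹6.7 = ₹111.6 + ₹99.696 = ₹211.30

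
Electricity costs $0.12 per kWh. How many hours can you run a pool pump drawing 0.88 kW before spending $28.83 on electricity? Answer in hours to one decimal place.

273.0 h

Energy available = $28.83 ÷ $0.12/kWh = 240.25 kWh
Hours = 240.25 kWh ÷ 0.88 kW = 273.0 h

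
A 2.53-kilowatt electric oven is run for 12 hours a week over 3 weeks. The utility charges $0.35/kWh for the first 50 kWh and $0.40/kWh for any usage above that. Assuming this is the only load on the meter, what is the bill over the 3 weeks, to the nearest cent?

Runtime = 12 h/week × 3 weeks = 36 h
Energy = 2.53 kW × 36 h = 91.08 kWh
Tier 1 (0–50 kWh): 50 × $0.35 = $17.5
Above 50 kWh: 41.08 × $0.40 = $16.432
Bill = $33.93

$33.93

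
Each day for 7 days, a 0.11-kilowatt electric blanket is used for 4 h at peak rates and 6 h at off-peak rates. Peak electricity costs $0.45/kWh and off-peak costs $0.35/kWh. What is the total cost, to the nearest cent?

Peak energy = 0.11 kW × 4 h × 7 = 3.08 kWh
Off-peak energy = 0.11 kW × 6 h × 7 = 4.62 kWh
Cost = 3.08 × $0.45 + 4.62 × $0.35 = $1.386 + $1.617 = $3.00

$3.00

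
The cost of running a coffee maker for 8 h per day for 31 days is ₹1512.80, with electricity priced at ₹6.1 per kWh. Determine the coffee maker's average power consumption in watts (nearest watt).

1000 W

Energy = ₹1512.80 ÷ ₹6.1/kWh = 248 kWh
Runtime = 8 h/day × 31 days = 248 h
Power = 248 kWh ÷ 248 h = 1 kW = 1000 W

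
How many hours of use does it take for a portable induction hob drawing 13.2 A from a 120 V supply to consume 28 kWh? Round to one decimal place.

17.7 h

Power = 13.2 A × 120 V = 1584 W = 1.584 kW
Hours = 28 kWh ÷ 1.584 kW = 17.7 h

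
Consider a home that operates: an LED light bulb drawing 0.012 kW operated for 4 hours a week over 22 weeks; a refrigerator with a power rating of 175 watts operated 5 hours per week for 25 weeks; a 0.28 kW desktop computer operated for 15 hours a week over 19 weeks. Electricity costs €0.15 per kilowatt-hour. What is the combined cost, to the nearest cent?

€15.41

LED light bulb: Runtime = 4 h/week × 22 weeks = 88 h
LED light bulb: 0.012 kW × 88 h = 1.056 kWh
refrigerator: Runtime = 5 h/week × 25 weeks = 125 h
refrigerator: 0.175 kW × 125 h = 21.875 kWh
desktop computer: Runtime = 15 h/week × 19 weeks = 285 h
desktop computer: 0.28 kW × 285 h = 79.8 kWh
Total energy = 102.731 kWh
Cost = 102.731 × €0.15 = €15.41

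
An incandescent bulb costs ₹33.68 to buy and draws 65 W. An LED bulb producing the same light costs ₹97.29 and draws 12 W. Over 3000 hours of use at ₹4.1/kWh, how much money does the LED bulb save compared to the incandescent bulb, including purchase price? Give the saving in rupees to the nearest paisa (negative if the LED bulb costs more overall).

incandescent bulb: ₹33.68 + (65/1000) kW × 3000 h × ₹4.1 = ₹33.68 + ₹799.5 = ₹833.18
LED bulb: ₹97.29 + (12/1000) kW × 3000 h × ₹4.1 = ₹97.29 + ₹147.6 = ₹244.89
Saving = ₹833.18 − ₹244.89 = ₹588.29

₹588.29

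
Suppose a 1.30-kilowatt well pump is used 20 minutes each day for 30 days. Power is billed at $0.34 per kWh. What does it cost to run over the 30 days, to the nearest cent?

Runtime = 20 min × 30 = 600 min = 10 h
Energy = 1.3 kW × 10 h = 13 kWh
Cost = 13 kWh × $0.34/kWh = $4.42

$4.42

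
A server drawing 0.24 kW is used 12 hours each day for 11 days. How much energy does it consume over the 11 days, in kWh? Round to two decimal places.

Runtime = 12 h/day × 11 days = 132 h
Energy = 0.24 kW × 132 h = 31.68 kWh

31.68 kWh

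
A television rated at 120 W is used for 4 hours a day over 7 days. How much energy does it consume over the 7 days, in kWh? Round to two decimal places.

3.36 kWh

Runtime = 4 h/day × 7 days = 28 h
Energy = 0.12 kW × 28 h = 3.36 kWh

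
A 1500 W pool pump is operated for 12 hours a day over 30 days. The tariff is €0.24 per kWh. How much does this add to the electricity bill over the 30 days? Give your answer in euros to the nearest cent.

Runtime = 12 h/day × 30 days = 360 h
Energy = 1.5 kW × 360 h = 540 kWh
Cost = 540 kWh × €0.24/kWh = €129.60

€129.60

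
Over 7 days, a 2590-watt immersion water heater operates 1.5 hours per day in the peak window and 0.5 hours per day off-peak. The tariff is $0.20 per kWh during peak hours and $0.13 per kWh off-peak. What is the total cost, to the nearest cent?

$6.62

Peak energy = 2.59 kW × 1.5 h × 7 = 27.195 kWh
Off-peak energy = 2.59 kW × 0.5 h × 7 = 9.065 kWh
Cost = 27.195 × $0.20 + 9.065 × $0.13 = $5.439 + $1.17845 = $6.62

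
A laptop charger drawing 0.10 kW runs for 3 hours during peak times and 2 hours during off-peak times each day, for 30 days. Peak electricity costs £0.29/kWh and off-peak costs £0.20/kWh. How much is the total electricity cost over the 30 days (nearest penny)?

£3.81

Peak energy = 0.1 kW × 3 h × 30 = 9 kWh
Off-peak energy = 0.1 kW × 2 h × 30 = 6 kWh
Cost = 9 × £0.29 + 6 × £0.20 = £2.61 + £1.2 = £3.81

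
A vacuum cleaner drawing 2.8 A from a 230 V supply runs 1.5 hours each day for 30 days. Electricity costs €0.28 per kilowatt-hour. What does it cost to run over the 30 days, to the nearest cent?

Power = 2.8 A × 230 V = 644 W = 0.644 kW
Runtime = 1.5 h/day × 30 days = 45 h
Energy = 0.644 kW × 45 h = 28.98 kWh
Cost = 28.98 kWh × €0.28/kWh = €8.11

€8.11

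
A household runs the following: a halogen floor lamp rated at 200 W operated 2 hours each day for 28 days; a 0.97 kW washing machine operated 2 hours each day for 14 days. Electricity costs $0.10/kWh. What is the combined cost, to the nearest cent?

halogen floor lamp: Runtime = 2 h/day × 28 days = 56 h
halogen floor lamp: 0.2 kW × 56 h = 11.2 kWh
washing machine: Runtime = 2 h/day × 14 days = 28 h
washing machine: 0.97 kW × 28 h = 27.16 kWh
Total energy = 38.36 kWh
Cost = 38.36 × $0.10 = $3.84

$3.84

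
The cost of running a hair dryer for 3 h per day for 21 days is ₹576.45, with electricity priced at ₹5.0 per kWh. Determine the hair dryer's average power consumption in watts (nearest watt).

1830 W

Energy = ₹576.45 ÷ ₹5.0/kWh = 115.29 kWh
Runtime = 3 h/day × 21 days = 63 h
Power = 115.29 kWh ÷ 63 h = 1.83 kW = 1830 W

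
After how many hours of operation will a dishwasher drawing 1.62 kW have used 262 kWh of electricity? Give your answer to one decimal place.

Hours = 262 kWh ÷ 1.62 kW = 161.7 h

161.7 h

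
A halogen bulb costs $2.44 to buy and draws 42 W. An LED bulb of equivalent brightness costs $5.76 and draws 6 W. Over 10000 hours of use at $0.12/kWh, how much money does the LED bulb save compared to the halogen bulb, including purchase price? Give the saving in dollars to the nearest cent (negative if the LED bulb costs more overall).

halogen bulb: $2.44 + (42/1000) kW × 10000 h × $0.12 = $2.44 + $50.4 = $52.84
LED bulb: $5.76 + (6/1000) kW × 10000 h × $0.12 = $5.76 + $7.2 = $12.96
Saving = $52.84 − $12.96 = $39.88

$39.88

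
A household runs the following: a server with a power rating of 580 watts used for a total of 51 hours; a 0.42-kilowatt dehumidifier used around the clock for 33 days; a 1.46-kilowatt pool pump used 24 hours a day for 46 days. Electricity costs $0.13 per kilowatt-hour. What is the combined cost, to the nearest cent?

server: 0.58 kW × 51 h = 29.58 kWh
dehumidifier: Runtime = 24 h × 33 = 792 h
dehumidifier: 0.42 kW × 792 h = 332.64 kWh
pool pump: Runtime = 24 h × 46 = 1104 h
pool pump: 1.46 kW × 1104 h = 1611.84 kWh
Total energy = 1974.06 kWh
Cost = 1974.06 × $0.13 = $256.63

$256.63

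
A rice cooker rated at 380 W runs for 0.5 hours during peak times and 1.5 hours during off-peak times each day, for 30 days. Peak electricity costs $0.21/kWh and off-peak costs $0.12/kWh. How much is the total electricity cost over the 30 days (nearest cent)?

Peak energy = 0.38 kW × 0.5 h × 30 = 5.7 kWh
Off-peak energy = 0.38 kW × 1.5 h × 30 = 17.1 kWh
Cost = 5.7 × $0.21 + 17.1 × $0.12 = $1.197 + $2.052 = $3.25

$3.25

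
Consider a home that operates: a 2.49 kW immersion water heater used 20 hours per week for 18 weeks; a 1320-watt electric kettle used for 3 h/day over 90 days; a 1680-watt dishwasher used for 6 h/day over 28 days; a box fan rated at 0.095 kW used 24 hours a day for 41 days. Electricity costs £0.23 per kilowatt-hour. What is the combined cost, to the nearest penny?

£374.56

immersion water heater: Runtime = 20 h/week × 18 weeks = 360 h
immersion water heater: 2.49 kW × 360 h = 896.4 kWh
electric kettle: Runtime = 3 h/day × 90 days = 270 h
electric kettle: 1.32 kW × 270 h = 356.4 kWh
dishwasher: Runtime = 6 h/day × 28 days = 168 h
dishwasher: 1.68 kW × 168 h = 282.24 kWh
box fan: Runtime = 24 h × 41 = 984 h
box fan: 0.095 kW × 984 h = 93.48 kWh
Total energy = 1628.52 kWh
Cost = 1628.52 × £0.23 = £374.56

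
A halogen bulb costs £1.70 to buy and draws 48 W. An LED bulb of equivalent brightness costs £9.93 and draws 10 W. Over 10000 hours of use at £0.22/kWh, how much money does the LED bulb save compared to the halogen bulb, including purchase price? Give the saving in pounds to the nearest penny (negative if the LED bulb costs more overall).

£75.37

halogen bulb: £1.70 + (48/1000) kW × 10000 h × £0.22 = £1.70 + £105.6 = £107.3
LED bulb: £9.93 + (10/1000) kW × 10000 h × £0.22 = £9.93 + £22 = £31.93
Saving = £107.3 − £31.93 = £75.37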